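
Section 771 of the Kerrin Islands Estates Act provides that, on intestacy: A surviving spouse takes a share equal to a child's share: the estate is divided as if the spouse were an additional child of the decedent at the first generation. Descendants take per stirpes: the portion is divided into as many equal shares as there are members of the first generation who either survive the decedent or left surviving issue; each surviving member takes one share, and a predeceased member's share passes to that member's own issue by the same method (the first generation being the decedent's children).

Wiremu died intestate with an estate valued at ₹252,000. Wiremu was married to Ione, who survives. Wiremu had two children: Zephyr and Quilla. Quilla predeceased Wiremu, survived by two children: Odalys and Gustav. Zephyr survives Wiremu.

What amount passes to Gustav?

The spouse counts as an additional share at the children's level, so there are 3 primary shares of ₹84,000. Ione takes one such share (₹84,000).
The children's combined portion (₹168,000) is divided into 2 shares of ₹84,000: Zephyr takes ₹84,000; Quilla's ₹84,000 share passes to Quilla's issue.
Quilla's share (₹84,000) is divided into 2 shares of ₹42,000: Odalys and Gustav each take ₹42,000.

Gustav receives ₹42,000.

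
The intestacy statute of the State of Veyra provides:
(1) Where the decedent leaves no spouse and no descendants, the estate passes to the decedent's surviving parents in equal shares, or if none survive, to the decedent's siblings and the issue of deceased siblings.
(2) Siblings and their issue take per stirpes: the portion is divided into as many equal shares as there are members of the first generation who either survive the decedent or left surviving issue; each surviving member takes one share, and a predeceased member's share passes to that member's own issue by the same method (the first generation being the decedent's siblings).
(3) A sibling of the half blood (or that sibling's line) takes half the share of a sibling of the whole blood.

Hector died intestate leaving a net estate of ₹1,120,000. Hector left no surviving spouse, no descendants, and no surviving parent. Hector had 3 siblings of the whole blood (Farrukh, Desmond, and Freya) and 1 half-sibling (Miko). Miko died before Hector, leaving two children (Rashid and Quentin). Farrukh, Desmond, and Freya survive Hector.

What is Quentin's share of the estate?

Quentin receives ₹80,000.

The entire ₹1,120,000 passes to the siblings and their issue.
Counting each half-blood sibling's line as half a unit, there are 7/2 units in ₹1,120,000, so one unit is ₹320,000. Whole-blood lines (Farrukh, Desmond, and Freya) take ₹320,000 each; half-blood lines (Miko) take ₹160,000 each.
Miko's share (₹160,000) is divided into 2 shares of ₹80,000: Rashid and Quentin each take ₹80,000.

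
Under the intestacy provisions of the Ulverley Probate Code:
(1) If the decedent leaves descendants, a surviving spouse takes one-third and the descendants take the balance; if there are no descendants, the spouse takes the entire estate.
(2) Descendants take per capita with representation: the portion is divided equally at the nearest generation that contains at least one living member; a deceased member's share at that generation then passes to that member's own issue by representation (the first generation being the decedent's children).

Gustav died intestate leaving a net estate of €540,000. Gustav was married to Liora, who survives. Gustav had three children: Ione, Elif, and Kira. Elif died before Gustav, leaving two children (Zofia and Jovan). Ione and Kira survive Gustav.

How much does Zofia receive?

Zofia receives €60,000.

Liora takes one-third of €540,000 = €180,000. The remaining €360,000 passes to the descendants.
The descendants' portion (€360,000) is divided into 3 shares of €120,000: Ione and Kira each take €120,000; Elif's €120,000 share passes to Elif's issue.
Elif's share (€120,000) is divided into 2 shares of €60,000: Zofia and Jovan each take €60,000.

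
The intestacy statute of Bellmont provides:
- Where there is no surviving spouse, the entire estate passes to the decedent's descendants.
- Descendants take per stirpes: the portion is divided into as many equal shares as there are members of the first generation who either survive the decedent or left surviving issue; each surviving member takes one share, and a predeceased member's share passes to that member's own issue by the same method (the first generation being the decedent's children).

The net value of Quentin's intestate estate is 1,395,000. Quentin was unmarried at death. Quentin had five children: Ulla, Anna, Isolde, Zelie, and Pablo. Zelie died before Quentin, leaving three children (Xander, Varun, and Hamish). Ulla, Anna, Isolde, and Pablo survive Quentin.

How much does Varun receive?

Varun receives 93,000.

The entire 1,395,000 passes to the descendants.
That amount (1,395,000) is divided into 5 shares of 279,000: Ulla, Anna, Isolde, and Pablo each take 279,000; Zelie's 279,000 share passes to Zelie's issue.
Zelie's share (279,000) is divided into 3 shares of 93,000: Xander, Varun, and Hamish each take 93,000.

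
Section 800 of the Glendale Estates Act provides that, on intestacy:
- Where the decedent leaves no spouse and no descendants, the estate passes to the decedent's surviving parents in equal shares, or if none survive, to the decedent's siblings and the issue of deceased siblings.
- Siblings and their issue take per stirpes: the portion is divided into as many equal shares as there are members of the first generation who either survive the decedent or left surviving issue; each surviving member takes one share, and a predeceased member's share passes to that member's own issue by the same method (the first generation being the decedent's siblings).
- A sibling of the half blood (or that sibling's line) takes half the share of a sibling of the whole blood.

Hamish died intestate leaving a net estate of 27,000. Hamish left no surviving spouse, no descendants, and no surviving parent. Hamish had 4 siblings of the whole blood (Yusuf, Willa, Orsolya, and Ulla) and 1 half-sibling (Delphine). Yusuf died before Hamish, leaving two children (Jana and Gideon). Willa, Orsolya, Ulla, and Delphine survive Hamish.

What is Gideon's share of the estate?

Gideon receives 3,000.

The entire 27,000 passes to the siblings and their issue.
Counting each half-blood sibling's line as half a unit, there are 9/2 units in 27,000, so one unit is 6,000. Whole-blood lines (Yusuf, Willa, Orsolya, and Ulla) take 6,000 each; half-blood lines (Delphine) take 3,000 each.
Yusuf's share (6,000) is divided into 2 shares of 3,000: Jana and Gideon each take 3,000.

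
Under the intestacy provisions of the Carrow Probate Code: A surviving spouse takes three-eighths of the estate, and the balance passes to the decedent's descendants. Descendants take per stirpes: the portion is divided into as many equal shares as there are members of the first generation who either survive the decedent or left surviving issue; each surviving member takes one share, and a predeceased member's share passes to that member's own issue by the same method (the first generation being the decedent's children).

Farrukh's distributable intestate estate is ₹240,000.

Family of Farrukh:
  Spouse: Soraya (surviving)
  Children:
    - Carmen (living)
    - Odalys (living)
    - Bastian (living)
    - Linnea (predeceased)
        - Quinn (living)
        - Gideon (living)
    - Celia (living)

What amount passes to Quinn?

Quinn receives ₹15,000.

Soraya takes three-eighths of ₹240,000 = ₹90,000. The remaining ₹150,000 passes to the descendants.
The descendants' portion (₹150,000) is divided into 5 shares of ₹30,000: Carmen, Odalys, Bastian, and Celia each take ₹30,000; Linnea's ₹30,000 share passes to Linnea's issue.
Linnea's share (₹30,000) is divided into 2 shares of ₹15,000: Quinn and Gideon each take ₹15,000.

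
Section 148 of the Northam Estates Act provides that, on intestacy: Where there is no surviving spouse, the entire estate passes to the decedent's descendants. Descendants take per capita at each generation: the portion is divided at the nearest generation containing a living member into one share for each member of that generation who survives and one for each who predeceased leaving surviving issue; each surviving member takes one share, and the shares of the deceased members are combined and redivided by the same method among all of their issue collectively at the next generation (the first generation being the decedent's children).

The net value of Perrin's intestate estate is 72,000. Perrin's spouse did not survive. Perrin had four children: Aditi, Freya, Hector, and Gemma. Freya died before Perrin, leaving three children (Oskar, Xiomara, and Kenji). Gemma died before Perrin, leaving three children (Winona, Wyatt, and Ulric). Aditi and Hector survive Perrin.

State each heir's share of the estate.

The entire 72,000 passes to the descendants.
That amount (72,000) is divided at the children's generation into 4 shares of 18,000. Aditi and Hector each take 18,000. The 2 shares of the deceased (Freya and Gemma) are combined into a pool of 36,000.
That pool (36,000) is divided at the grandchildren's generation equally among Oskar, Xiomara, Kenji, Winona, Wyatt, and Ulric: 6,000 each.

Aditi: 18,000; Oskar: 6,000; Xiomara: 6,000; Kenji: 6,000; Hector: 18,000; Winona: 6,000; Wyatt: 6,000; Ulric: 6,000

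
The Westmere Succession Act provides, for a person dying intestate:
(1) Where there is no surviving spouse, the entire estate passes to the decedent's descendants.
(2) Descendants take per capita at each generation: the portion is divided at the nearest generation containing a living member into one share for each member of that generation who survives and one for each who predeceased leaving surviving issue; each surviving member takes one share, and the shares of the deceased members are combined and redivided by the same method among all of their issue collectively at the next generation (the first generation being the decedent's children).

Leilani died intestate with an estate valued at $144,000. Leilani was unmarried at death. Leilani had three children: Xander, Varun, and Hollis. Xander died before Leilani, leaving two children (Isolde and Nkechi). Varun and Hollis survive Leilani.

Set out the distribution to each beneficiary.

The entire $144,000 passes to the descendants.
That amount ($144,000) is divided at the children's generation into 3 shares of $48,000. Varun and Hollis each take $48,000. The remaining share for the deceased Xander ($48,000) is carried to the next generation.
That pool ($48,000) is divided at the grandchildren's generation equally among Isolde and Nkechi: $24,000 each.

Isolde: $24,000; Nkechi: $24,000; Varun: $48,000; Hollis: $48,000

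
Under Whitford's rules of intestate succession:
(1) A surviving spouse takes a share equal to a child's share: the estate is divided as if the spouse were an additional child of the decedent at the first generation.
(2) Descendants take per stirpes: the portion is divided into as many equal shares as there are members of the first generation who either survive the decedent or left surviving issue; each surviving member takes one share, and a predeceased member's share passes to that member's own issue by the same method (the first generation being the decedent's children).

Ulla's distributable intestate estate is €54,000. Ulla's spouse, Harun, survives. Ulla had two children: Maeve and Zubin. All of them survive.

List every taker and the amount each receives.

Harun: €18,000; Maeve: €18,000; Zubin: €18,000

The spouse counts as an additional share at the children's level, so there are 3 primary shares of €18,000. Harun takes one such share (€18,000).
The children's combined portion (€36,000) is divided into 2 shares of €18,000: Maeve and Zubin each take €18,000.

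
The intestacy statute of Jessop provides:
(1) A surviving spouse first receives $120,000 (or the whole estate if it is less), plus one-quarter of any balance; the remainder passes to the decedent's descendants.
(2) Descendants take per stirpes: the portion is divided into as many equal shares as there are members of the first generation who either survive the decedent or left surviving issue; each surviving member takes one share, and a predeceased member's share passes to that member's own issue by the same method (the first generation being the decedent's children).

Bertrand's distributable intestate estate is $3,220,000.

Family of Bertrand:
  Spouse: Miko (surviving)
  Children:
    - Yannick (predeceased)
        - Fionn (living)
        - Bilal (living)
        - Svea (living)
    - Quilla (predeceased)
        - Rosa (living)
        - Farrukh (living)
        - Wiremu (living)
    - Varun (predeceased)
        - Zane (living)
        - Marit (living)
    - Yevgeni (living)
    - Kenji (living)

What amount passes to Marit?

Marit receives $232,500.

Miko first takes $120,000, leaving a balance of $3,100,000. Miko then takes one-quarter of the balance ($775,000), for a total of $895,000. The remaining $2,325,000 passes to the descendants.
The descendants' portion ($2,325,000) is divided into 5 shares of $465,000: Yevgeni and Kenji each take $465,000; Yannick's $465,000 share passes to Yannick's issue; Quilla's $465,000 share passes to Quilla's issue; Varun's $465,000 share passes to Varun's issue.
Yannick's share ($465,000) is divided into 3 shares of $155,000: Fionn, Bilal, and Svea each take $155,000.
Quilla's share ($465,000) is divided into 3 shares of $155,000: Rosa, Farrukh, and Wiremu each take $155,000.
Varun's share ($465,000) is divided into 2 shares of $232,500: Zane and Marit each take $232,500.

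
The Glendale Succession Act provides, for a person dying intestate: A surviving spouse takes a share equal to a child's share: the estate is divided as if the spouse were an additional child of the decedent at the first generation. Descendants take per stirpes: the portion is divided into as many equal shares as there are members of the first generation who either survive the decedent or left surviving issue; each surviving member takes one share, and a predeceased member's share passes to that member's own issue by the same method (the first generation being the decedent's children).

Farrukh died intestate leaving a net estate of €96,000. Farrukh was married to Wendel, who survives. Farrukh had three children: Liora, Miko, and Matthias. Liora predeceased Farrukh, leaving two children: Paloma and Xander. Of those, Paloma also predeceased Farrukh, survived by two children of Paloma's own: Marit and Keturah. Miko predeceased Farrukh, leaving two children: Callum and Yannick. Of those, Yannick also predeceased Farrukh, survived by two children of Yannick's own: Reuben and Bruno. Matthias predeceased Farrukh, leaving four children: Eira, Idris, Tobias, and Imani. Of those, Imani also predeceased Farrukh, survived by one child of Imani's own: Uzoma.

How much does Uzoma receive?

The spouse counts as an additional share at the children's level, so there are 4 primary shares of €24,000. Wendel takes one such share (€24,000).
The children's combined portion (€72,000) is divided into 3 shares of €24,000: Liora's €24,000 share passes to Liora's issue; Miko's €24,000 share passes to Miko's issue; Matthias's €24,000 share passes to Matthias's issue.
Liora's share (€24,000) is divided into 2 shares of €12,000: Xander takes €12,000; Paloma's €12,000 share passes to Paloma's issue.
Paloma's share (€12,000) is divided into 2 shares of €6,000: Marit and Keturah each take €6,000.
Miko's share (€24,000) is divided into 2 shares of €12,000: Callum takes €12,000; Yannick's €12,000 share passes to Yannick's issue.
Yannick's share (€12,000) is divided into 2 shares of €6,000: Reuben and Bruno each take €6,000.
Matthias's share (€24,000) is divided into 4 shares of €6,000: Eira, Idris, and Tobias each take €6,000; Imani's €6,000 share passes to Imani's issue.
Imani's share (€6,000) passes entirely to Uzoma.

Uzoma receives €6,000.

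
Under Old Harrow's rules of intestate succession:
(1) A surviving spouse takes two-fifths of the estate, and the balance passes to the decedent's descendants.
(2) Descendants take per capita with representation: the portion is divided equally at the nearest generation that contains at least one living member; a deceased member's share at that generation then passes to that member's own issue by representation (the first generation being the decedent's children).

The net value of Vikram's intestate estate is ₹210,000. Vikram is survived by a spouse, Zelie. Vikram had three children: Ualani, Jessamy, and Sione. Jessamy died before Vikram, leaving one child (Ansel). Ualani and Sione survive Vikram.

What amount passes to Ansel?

Ansel receives ₹42,000.

Zelie takes two-fifths of ₹210,000 = ₹84,000. The remaining ₹126,000 passes to the descendants.
The descendants' portion (₹126,000) is divided into 3 shares of ₹42,000: Ualani and Sione each take ₹42,000; Jessamy's ₹42,000 share passes to Jessamy's issue.
Jessamy's share (₹42,000) passes entirely to Ansel.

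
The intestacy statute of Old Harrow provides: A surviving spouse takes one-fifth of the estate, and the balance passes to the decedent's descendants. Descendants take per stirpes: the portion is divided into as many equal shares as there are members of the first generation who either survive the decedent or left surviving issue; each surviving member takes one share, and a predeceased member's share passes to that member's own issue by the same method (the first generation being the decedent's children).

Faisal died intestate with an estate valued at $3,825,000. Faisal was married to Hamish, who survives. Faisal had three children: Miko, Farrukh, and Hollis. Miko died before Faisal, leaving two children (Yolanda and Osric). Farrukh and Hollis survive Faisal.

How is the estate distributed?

Hamish takes one-fifth of $3,825,000 = $765,000. The remaining $3,060,000 passes to the descendants.
The descendants' portion ($3,060,000) is divided into 3 shares of $1,020,000: Farrukh and Hollis each take $1,020,000; Miko's $1,020,000 share passes to Miko's issue.
Miko's share ($1,020,000) is divided into 2 shares of $510,000: Yolanda and Osric each take $510,000.

Hamish: $765,000; Yolanda: $510,000; Osric: $510,000; Farrukh: $1,020,000; Hollis: $1,020,000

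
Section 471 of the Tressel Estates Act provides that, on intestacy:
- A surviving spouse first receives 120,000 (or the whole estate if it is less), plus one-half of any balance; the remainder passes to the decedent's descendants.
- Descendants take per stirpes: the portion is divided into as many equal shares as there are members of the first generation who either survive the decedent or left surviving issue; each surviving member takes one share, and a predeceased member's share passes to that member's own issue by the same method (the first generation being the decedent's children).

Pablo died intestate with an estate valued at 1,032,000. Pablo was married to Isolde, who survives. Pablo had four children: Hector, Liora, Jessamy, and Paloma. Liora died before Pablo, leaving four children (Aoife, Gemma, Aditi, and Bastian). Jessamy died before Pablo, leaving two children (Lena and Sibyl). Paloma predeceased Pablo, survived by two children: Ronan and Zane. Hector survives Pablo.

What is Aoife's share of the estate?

Isolde first takes 120,000, leaving a balance of 912,000. Isolde then takes one-half of the balance (456,000), for a total of 576,000. The remaining 456,000 passes to the descendants.
The descendants' portion (456,000) is divided into 4 shares of 114,000: Hector takes 114,000; Liora's 114,000 share passes to Liora's issue; Jessamy's 114,000 share passes to Jessamy's issue; Paloma's 114,000 share passes to Paloma's issue.
Liora's share (114,000) is divided into 4 shares of 28,500: Aoife, Gemma, Aditi, and Bastian each take 28,500.
Jessamy's share (114,000) is divided into 2 shares of 57,000: Lena and Sibyl each take 57,000.
Paloma's share (114,000) is divided into 2 shares of 57,000: Ronan and Zane each take 57,000.

Aoife receives 28,500.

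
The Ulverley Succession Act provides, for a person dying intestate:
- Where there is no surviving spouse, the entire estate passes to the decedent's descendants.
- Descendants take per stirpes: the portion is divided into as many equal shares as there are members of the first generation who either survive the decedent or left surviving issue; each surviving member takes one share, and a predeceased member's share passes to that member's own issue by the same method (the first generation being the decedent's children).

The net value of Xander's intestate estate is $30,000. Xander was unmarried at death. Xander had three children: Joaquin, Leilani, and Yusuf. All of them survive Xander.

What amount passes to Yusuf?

The entire $30,000 passes to the descendants.
That amount ($30,000) is divided into 3 shares of $10,000: Joaquin, Leilani, and Yusuf each take $10,000.

Yusuf receives $10,000.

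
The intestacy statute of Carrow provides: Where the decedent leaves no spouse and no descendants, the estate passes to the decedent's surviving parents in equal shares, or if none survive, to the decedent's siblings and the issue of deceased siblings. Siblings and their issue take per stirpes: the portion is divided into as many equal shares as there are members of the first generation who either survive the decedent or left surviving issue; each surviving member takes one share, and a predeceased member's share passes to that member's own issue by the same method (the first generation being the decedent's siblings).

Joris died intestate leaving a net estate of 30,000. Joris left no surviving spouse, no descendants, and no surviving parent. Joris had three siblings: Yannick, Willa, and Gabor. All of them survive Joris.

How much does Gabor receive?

Gabor receives 10,000.

The entire 30,000 passes to the siblings and their issue.
That amount (30,000) is divided into 3 shares of 10,000: Yannick, Willa, and Gabor each take 10,000.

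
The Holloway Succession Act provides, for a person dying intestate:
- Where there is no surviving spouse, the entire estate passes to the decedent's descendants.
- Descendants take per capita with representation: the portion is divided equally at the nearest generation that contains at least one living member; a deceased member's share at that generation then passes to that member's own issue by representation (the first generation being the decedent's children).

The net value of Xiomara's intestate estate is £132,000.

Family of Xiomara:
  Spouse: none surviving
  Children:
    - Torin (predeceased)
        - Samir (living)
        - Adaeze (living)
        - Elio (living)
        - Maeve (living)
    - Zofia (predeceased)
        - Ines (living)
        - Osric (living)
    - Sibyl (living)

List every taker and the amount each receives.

The entire £132,000 passes to the descendants.
That amount (£132,000) is divided into 3 shares of £44,000: Sibyl takes £44,000; Torin's £44,000 share passes to Torin's issue; Zofia's £44,000 share passes to Zofia's issue.
Torin's share (£44,000) is divided into 4 shares of £11,000: Samir, Adaeze, Elio, and Maeve each take £11,000.
Zofia's share (£44,000) is divided into 2 shares of £22,000: Ines and Osric each take £22,000.

Samir: £11,000; Adaeze: £11,000; Elio: £11,000; Maeve: £11,000; Ines: £22,000; Osric: £22,000; Sibyl: £44,000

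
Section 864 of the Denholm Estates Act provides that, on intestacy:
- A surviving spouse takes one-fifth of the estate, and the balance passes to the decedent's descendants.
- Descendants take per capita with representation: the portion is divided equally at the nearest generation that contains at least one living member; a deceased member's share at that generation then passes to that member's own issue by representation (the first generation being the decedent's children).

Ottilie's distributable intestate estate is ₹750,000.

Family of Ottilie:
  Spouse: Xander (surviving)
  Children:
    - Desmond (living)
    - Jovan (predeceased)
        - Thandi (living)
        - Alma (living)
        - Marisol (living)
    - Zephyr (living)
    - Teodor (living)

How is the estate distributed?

Xander: ₹150,000; Desmond: ₹150,000; Thandi: ₹50,000; Alma: ₹50,000; Marisol: ₹50,000; Zephyr: ₹150,000; Teodor: ₹150,000

Xander takes one-fifth of ₹750,000 = ₹150,000. The remaining ₹600,000 passes to the descendants.
The descendants' portion (₹600,000) is divided into 4 shares of ₹150,000: Desmond, Zephyr, and Teodor each take ₹150,000; Jovan's ₹150,000 share passes to Jovan's issue.
Jovan's share (₹150,000) is divided into 3 shares of ₹50,000: Thandi, Alma, and Marisol each take ₹50,000.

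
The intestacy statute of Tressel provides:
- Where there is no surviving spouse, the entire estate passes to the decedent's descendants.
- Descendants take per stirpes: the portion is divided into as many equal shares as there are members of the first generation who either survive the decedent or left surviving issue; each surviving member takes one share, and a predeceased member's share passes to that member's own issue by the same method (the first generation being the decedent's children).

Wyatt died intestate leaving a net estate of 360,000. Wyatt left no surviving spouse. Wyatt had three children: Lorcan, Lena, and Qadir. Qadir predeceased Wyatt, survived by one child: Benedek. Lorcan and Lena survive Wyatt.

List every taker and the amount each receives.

Lorcan: 120,000; Lena: 120,000; Benedek: 120,000

The entire 360,000 passes to the descendants.
That amount (360,000) is divided into 3 shares of 120,000: Lorcan and Lena each take 120,000; Qadir's 120,000 share passes to Qadir's issue.
Qadir's share (120,000) passes entirely to Benedek.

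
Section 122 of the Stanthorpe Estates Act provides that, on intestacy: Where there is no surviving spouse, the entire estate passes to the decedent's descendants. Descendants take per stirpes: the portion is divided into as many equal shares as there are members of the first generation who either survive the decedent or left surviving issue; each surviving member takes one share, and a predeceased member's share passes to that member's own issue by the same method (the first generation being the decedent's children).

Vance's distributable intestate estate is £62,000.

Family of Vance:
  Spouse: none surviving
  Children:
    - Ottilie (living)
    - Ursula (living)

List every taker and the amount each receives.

The entire £62,000 passes to the descendants.
That amount (£62,000) is divided into 2 shares of £31,000: Ottilie and Ursula each take £31,000.

Ottilie: £31,000; Ursula: £31,000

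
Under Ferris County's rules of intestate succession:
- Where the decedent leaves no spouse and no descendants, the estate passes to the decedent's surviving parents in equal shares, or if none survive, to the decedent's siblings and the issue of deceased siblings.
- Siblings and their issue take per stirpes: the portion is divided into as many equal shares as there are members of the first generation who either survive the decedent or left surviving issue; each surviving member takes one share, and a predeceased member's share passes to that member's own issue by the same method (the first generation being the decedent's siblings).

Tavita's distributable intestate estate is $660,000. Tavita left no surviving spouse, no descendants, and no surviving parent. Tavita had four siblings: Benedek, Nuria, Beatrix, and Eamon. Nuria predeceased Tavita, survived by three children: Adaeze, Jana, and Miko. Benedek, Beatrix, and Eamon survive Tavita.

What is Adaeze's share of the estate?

The entire $660,000 passes to the siblings and their issue.
That amount ($660,000) is divided into 4 shares of $165,000: Benedek, Beatrix, and Eamon each take $165,000; Nuria's $165,000 share passes to Nuria's issue.
Nuria's share ($165,000) is divided into 3 shares of $55,000: Adaeze, Jana, and Miko each take $55,000.

Adaeze receives $55,000.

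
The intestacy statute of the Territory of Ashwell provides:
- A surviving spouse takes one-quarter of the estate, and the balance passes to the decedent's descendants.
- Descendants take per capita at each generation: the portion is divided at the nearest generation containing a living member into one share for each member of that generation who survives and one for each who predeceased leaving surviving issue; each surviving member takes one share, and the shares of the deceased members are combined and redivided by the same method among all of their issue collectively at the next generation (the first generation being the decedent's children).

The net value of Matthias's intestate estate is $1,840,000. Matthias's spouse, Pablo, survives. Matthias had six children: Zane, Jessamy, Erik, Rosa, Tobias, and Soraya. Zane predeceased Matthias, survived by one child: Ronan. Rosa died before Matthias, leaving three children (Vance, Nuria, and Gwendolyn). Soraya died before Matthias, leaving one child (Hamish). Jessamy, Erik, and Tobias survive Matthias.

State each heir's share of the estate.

Pablo takes one-quarter of $1,840,000 = $460,000. The remaining $1,380,000 passes to the descendants.
The descendants' portion ($1,380,000) is divided at the children's generation into 6 shares of $230,000. Jessamy, Erik, and Tobias each take $230,000. The 3 shares of the deceased (Zane, Rosa, and Soraya) are combined into a pool of $690,000.
That pool ($690,000) is divided at the grandchildren's generation equally among Ronan, Vance, Nuria, Gwendolyn, and Hamish: $138,000 each.

Pablo: $460,000; Ronan: $138,000; Jessamy: $230,000; Erik: $230,000; Vance: $138,000; Nuria: $138,000; Gwendolyn: $138,000; Tobias: $230,000; Hamish: $138,000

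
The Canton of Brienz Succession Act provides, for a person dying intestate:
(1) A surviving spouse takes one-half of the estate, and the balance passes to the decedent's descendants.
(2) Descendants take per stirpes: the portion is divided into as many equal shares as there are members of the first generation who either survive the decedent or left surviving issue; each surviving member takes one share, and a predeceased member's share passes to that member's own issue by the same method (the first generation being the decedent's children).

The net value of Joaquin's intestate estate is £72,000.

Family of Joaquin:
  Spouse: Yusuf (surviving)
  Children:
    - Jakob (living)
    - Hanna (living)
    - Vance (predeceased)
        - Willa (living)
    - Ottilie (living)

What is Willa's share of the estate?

Yusuf takes one-half of £72,000 = £36,000. The remaining £36,000 passes to the descendants.
The descendants' portion (£36,000) is divided into 4 shares of £9,000: Jakob, Hanna, and Ottilie each take £9,000; Vance's £9,000 share passes to Vance's issue.
Vance's share (£9,000) passes entirely to Willa.

Willa receives £9,000.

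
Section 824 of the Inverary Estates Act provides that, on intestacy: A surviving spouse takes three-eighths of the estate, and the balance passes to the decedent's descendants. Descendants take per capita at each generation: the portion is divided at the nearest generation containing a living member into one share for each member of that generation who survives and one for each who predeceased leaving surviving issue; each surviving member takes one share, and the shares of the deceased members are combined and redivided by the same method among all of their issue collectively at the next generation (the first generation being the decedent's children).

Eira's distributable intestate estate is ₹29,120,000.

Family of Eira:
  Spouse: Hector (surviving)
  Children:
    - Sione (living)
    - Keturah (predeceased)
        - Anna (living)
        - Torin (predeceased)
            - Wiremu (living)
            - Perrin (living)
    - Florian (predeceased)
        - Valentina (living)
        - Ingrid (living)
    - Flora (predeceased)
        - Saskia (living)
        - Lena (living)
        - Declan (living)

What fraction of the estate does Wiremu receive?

Hector takes three-eighths of ₹29,120,000 = ₹10,920,000. The remaining ₹18,200,000 passes to the descendants.
The descendants' portion (₹18,200,000) is divided at the children's generation into 4 shares of ₹4,550,000. Sione takes ₹4,550,000. The 3 shares of the deceased (Keturah, Florian, and Flora) are combined into a pool of ₹13,650,000.
That pool (₹13,650,000) is divided at the grandchildren's generation into 7 shares of ₹1,950,000. Anna, Valentina, Ingrid, Saskia, Lena, and Declan each take ₹1,950,000. The remaining share for the deceased Torin (₹1,950,000) is carried to the next generation.
That pool (₹1,950,000) is divided at the great-grandchildren's generation equally among Wiremu and Perrin: ₹975,000 each.

Wiremu receives 15/448 of the estate.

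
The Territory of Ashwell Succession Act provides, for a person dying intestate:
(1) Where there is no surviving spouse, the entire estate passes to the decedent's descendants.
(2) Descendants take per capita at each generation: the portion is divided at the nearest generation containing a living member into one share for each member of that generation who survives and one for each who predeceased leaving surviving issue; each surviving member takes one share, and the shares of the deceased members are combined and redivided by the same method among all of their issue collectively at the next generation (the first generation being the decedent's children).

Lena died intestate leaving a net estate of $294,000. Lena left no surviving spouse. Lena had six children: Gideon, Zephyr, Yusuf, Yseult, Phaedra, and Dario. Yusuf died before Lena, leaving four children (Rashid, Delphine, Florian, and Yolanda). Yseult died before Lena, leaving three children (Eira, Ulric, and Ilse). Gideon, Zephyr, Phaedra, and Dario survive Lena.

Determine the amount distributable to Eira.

Eira receives $14,000.

The entire $294,000 passes to the descendants.
That amount ($294,000) is divided at the children's generation into 6 shares of $49,000. Gideon, Zephyr, Phaedra, and Dario each take $49,000. The 2 shares of the deceased (Yusuf and Yseult) are combined into a pool of $98,000.
That pool ($98,000) is divided at the grandchildren's generation equally among Rashid, Delphine, Florian, Yolanda, Eira, Ulric, and Ilse: $14,000 each.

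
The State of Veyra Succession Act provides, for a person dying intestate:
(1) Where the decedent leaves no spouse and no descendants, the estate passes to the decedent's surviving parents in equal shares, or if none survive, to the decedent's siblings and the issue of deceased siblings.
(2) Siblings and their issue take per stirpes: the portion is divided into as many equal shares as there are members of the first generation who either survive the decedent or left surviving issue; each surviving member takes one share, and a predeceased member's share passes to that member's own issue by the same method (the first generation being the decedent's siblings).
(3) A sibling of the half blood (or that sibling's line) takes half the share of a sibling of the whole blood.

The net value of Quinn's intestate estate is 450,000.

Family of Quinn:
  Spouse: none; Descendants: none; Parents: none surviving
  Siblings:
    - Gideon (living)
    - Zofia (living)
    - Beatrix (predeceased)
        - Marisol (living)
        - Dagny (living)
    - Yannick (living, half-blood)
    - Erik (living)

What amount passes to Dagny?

Dagny receives 50,000.

The entire 450,000 passes to the siblings and their issue.
Counting each half-blood sibling's line as half a unit, there are 9/2 units in 450,000, so one unit is 100,000. Whole-blood lines (Gideon, Zofia, Beatrix, and Erik) take 100,000 each; half-blood lines (Yannick) take 50,000 each.
Beatrix's share (100,000) is divided into 2 shares of 50,000: Marisol and Dagny each take 50,000.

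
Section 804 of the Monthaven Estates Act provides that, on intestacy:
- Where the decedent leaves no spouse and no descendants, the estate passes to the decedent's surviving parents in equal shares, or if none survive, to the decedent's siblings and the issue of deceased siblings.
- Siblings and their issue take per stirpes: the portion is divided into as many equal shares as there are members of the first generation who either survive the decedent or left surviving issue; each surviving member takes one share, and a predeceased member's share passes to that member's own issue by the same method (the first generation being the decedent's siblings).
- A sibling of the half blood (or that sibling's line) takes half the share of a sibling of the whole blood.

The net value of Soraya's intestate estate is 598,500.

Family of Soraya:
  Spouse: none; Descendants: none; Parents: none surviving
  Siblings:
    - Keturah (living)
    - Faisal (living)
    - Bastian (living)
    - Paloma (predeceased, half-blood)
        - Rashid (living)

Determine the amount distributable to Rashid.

Rashid receives 85,500.

The entire 598,500 passes to the siblings and their issue.
Counting each half-blood sibling's line as half a unit, there are 7/2 units in 598,500, so one unit is 171,000. Whole-blood lines (Keturah, Faisal, and Bastian) take 171,000 each; half-blood lines (Paloma) take 85,500 each.
Paloma's share (85,500) passes entirely to Rashid.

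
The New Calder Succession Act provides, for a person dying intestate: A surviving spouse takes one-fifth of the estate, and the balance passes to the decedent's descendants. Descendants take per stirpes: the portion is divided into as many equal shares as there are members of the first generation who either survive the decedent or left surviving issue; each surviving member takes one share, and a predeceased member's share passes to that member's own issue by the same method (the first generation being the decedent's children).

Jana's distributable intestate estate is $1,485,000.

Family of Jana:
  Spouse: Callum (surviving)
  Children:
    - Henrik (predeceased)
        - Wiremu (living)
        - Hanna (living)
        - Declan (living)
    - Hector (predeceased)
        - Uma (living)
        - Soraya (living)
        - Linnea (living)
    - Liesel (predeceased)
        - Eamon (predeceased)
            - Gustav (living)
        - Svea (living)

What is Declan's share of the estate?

Declan receives $132,000.

Callum takes one-fifth of $1,485,000 = $297,000. The remaining $1,188,000 passes to the descendants.
The descendants' portion ($1,188,000) is divided into 3 shares of $396,000: Henrik's $396,000 share passes to Henrik's issue; Hector's $396,000 share passes to Hector's issue; Liesel's $396,000 share passes to Liesel's issue.
Henrik's share ($396,000) is divided into 3 shares of $132,000: Wiremu, Hanna, and Declan each take $132,000.
Hector's share ($396,000) is divided into 3 shares of $132,000: Uma, Soraya, and Linnea each take $132,000.
Liesel's share ($396,000) is divided into 2 shares of $198,000: Svea takes $198,000; Eamon's $198,000 share passes to Eamon's issue.
Eamon's share ($198,000) passes entirely to Gustav.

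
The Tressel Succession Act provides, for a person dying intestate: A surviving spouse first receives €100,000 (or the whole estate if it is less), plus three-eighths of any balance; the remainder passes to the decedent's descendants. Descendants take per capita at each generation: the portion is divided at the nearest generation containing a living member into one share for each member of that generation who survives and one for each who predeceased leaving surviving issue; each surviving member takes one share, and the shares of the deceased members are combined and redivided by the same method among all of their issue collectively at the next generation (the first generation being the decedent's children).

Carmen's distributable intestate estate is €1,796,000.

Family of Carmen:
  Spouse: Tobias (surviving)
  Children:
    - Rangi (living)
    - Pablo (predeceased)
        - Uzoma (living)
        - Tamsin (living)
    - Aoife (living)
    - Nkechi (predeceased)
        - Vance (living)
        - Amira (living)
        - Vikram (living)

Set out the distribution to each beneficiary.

Tobias: €736,000; Rangi: €265,000; Uzoma: €106,000; Tamsin: €106,000; Aoife: €265,000; Vance: €106,000; Amira: €106,000; Vikram: €106,000

Tobias first takes €100,000, leaving a balance of €1,696,000. Tobias then takes three-eighths of the balance (€636,000), for a total of €736,000. The remaining €1,060,000 passes to the descendants.
The descendants' portion (€1,060,000) is divided at the children's generation into 4 shares of €265,000. Rangi and Aoife each take €265,000. The 2 shares of the deceased (Pablo and Nkechi) are combined into a pool of €530,000.
That pool (€530,000) is divided at the grandchildren's generation equally among Uzoma, Tamsin, Vance, Amira, and Vikram: €106,000 each.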